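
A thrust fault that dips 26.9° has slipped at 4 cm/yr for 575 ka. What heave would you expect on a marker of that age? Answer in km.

dip-slip = rate × time = 4 cm/yr × 575 ka = 23000 m
heave = dip-slip × cos(dip) = 23000 × cos(26.9°) = 20500 m = 20.5 km

20.5 km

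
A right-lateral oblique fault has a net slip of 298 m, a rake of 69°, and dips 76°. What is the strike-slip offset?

107 m

strike-slip = net slip × cos(rake) = 298 m × cos(69°) = 107 m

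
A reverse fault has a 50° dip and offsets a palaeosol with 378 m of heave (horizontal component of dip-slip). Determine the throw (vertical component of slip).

450 m

throw = heave × tan(dip) = 378 × tan(50°) = 450 m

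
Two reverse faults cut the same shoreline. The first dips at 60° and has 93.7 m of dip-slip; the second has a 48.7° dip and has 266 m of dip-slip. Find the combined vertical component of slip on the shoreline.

281 m

throw_A = 93.7 × sin(60°) = 81.15 m
throw_B = 266 × sin(48.7°) = 199.8 m
total = 81.15 + 199.8 = 281 m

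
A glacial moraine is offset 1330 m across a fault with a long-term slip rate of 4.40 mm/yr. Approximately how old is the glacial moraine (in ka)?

302 ka

age = offset / rate = 1330 m / (4.40 mm/yr) = 302000 yr = 302 ka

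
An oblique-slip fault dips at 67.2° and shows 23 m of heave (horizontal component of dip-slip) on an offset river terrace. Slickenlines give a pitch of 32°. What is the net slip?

112 m

dip-slip = heave / cos(dip) = 23 / cos(67.2°) = 59.35 m
net slip = dip-slip / sin(rake) = 59.35 / sin(32°) = 112 m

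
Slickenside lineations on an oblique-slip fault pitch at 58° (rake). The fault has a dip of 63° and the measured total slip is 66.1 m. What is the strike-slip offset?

35 m

strike-slip = net slip × cos(rake) = 66.1 m × cos(58°) = 35 m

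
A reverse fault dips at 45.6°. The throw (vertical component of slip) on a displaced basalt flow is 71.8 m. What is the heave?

70.3 m

heave = throw / tan(dip) = 71.8 / tan(45.6°) = 70.3 m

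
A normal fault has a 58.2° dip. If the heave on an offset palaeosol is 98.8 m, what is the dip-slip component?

dip-slip = heave / cos(dip) = 98.8 / cos(58.2°) = 187 m

187 m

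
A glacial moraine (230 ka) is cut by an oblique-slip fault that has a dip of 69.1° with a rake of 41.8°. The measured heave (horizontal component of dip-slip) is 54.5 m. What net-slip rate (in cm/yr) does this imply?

0.0997 cm/yr

dip-slip = heave / cos(dip) = 54.5 / cos(69.1°) = 152.8 m
net slip = dip-slip / sin(rake) = 152.8 / sin(41.8°) = 229.2 m
rate = 229.2 m / 230 ka = 0.000997 m/yr = 0.0997 cm/yr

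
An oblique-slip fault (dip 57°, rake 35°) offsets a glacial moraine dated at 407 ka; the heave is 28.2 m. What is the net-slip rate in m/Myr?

dip-slip = heave / cos(dip) = 28.2 / cos(57°) = 51.78 m
net slip = dip-slip / sin(rake) = 51.78 / sin(35°) = 90.27 m
rate = 90.27 m / 407 ka = 0.000222 m/yr = 222 m/Myr

222 m/Myr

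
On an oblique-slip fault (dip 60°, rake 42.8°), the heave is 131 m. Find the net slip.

dip-slip = heave / cos(dip) = 131 / cos(60°) = 262 m
net slip = dip-slip / sin(rake) = 262 / sin(42.8°) = 386 m

386 m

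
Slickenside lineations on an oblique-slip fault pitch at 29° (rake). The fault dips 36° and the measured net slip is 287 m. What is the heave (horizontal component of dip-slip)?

dip-slip = net slip × sin(rake) = 287 m × sin(29°) = 139.1 m
heave = dip-slip × cos(dip) = 139.1 × cos(36°) = 113 m

113 m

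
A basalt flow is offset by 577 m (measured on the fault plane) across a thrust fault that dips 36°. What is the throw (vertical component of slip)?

339 m

throw = dip-slip × sin(dip) = 577 m × sin(36°) = 339 m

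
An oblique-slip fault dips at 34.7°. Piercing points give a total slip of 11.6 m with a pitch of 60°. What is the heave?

dip-slip = net slip × sin(rake) = 11.6 m × sin(60°) = 10.05 m
heave = dip-slip × cos(dip) = 10.05 × cos(34.7°) = 8.26 m

8.26 m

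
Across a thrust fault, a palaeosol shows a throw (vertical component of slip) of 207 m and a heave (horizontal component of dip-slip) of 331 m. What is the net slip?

net slip = √(throw² + heave²) = √(207² + 331²) = 390 m

390 m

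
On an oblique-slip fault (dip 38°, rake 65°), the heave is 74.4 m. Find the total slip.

104 m

dip-slip = heave / cos(dip) = 74.4 / cos(38°) = 94.41 m
net slip = dip-slip / sin(rake) = 94.41 / sin(65°) = 104 m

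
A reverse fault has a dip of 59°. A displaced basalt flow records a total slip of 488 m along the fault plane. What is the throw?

418 m

throw = dip-slip × sin(dip) = 488 m × sin(59°) = 418 m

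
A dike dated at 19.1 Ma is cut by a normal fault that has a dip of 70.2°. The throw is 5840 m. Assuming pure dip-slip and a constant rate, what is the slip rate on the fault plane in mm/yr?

dip-slip = throw / sin(dip) = 5840 m / sin(70.2°) = 6207 m
rate = 6207 m / 19.1 Ma = 0.000325 m/yr = 0.325 mm/yr

0.325 mm/yr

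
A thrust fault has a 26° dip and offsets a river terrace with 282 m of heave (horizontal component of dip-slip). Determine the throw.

throw = heave × tan(dip) = 282 × tan(26°) = 138 m

138 m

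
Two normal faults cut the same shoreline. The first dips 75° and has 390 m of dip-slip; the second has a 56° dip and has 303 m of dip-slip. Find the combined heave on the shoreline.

270 m

heave_A = 390 × cos(75°) = 100.9 m
heave_B = 303 × cos(56°) = 169.4 m
total = 100.9 + 169.4 = 270 m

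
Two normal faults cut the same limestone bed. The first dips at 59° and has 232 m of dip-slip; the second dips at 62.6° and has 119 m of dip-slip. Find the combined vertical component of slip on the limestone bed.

305 m

throw_A = 232 × sin(59°) = 198.9 m
throw_B = 119 × sin(62.6°) = 105.7 m
total = 198.9 + 105.7 = 305 m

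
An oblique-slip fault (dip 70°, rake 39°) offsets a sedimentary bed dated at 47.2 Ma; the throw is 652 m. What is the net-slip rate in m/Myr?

23.4 m/Myr

dip-slip = throw / sin(dip) = 652 / sin(70°) = 693.8 m
net slip = dip-slip / sin(rake) = 693.8 / sin(39°) = 1103 m
rate = 1103 m / 47.2 Ma = 0.0000234 m/yr = 23.4 m/Myr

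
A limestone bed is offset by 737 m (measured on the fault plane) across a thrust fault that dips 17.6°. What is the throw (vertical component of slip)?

throw = dip-slip × sin(dip) = 737 m × sin(17.6°) = 223 m

223 m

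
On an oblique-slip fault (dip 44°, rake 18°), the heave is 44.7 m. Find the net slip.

201 m

dip-slip = heave / cos(dip) = 44.7 / cos(44°) = 62.14 m
net slip = dip-slip / sin(rake) = 62.14 / sin(18°) = 201 m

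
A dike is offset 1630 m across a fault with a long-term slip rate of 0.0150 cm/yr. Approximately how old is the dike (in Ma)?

age = offset / rate = 1630 m / (0.0150 cm/yr) = 1.09e+07 yr = 10.9 Ma

10.9 Ma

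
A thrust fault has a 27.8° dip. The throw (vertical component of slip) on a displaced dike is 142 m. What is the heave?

heave = throw / tan(dip) = 142 / tan(27.8°) = 269 m

269 m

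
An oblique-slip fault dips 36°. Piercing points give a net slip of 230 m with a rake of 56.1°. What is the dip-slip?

dip-slip = net slip × sin(rake) = 230 m × sin(56.1°) = 191 m

191 m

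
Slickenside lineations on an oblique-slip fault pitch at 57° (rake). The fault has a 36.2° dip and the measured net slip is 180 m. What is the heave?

122 m

dip-slip = net slip × sin(rake) = 180 m × sin(57°) = 151 m
heave = dip-slip × cos(dip) = 151 × cos(36.2°) = 122 m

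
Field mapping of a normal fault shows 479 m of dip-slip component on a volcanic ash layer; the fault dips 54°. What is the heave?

282 m

heave = dip-slip × cos(dip) = 479 m × cos(54°) = 282 m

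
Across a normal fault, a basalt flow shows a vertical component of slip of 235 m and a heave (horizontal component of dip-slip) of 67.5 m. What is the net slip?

net slip = √(throw² + heave²) = √(235² + 67.5²) = 245 m

245 m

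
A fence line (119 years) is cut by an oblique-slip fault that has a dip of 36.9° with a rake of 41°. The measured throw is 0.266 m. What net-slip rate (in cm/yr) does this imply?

dip-slip = throw / sin(dip) = 0.266 / sin(36.9°) = 0.4430 m
net slip = dip-slip / sin(rake) = 0.4430 / sin(41°) = 0.6753 m
rate = 0.6753 m / 119 years = 0.00567 m/yr = 0.567 cm/yr

0.567 cm/yr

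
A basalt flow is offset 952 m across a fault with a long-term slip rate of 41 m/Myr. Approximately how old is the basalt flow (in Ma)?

age = offset / rate = 952 m / (41 m/Myr) = 2.32e+07 yr = 23.2 Ma

23.2 Ma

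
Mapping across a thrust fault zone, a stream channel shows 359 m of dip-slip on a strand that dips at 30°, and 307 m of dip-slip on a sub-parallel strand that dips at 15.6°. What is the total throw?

throw_A = 359 × sin(30°) = 179.5 m
throw_B = 307 × sin(15.6°) = 82.56 m
total = 179.5 + 82.56 = 262 m

262 m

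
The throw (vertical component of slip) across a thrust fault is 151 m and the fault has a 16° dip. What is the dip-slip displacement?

dip-slip = throw / sin(dip) = 151 / sin(16°) = 548 m

548 m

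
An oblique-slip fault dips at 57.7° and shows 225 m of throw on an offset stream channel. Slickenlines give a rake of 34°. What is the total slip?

476 m

dip-slip = throw / sin(dip) = 225 / sin(57.7°) = 266.2 m
net slip = dip-slip / sin(rake) = 266.2 / sin(34°) = 476 m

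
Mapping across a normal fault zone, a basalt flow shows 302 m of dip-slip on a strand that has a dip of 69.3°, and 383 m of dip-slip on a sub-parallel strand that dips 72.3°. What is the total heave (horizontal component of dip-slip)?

223 m

heave_A = 302 × cos(69.3°) = 106.7 m
heave_B = 383 × cos(72.3°) = 116.4 m
total = 106.7 + 116.4 = 223 m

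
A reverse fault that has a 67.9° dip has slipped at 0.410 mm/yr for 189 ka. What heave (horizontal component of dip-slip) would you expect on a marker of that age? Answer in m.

29.2 m

dip-slip = rate × time = 0.410 mm/yr × 189 ka = 77.49 m
heave = dip-slip × cos(dip) = 77.49 × cos(67.9°) = 29.2 m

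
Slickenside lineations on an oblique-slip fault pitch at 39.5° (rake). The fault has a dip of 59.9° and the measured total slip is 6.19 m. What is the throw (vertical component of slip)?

dip-slip = net slip × sin(rake) = 6.19 m × sin(39.5°) = 3.937 m
throw = dip-slip × sin(dip) = 3.937 × sin(59.9°) = 3.41 m

3.41 m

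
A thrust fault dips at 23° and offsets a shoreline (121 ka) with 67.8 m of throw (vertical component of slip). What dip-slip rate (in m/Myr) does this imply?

dip-slip = throw / sin(dip) = 67.8 m / sin(23°) = 173.5 m
rate = 173.5 m / 121 ka = 0.00143 m/yr = 1430 m/Myr

1430 m/Myr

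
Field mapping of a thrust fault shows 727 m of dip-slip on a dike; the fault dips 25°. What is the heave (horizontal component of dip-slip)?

659 m

heave = dip-slip × cos(dip) = 727 m × cos(25°) = 659 m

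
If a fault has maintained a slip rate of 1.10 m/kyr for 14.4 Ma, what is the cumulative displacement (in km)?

15.8 km

slip = rate × time = 1.10 m/kyr × 14.4 Ma = 15800 m = 15.8 km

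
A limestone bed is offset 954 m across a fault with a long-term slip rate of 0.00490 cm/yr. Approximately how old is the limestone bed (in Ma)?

age = offset / rate = 954 m / (0.00490 cm/yr) = 1.95e+07 yr = 19.5 Ma

19.5 Ma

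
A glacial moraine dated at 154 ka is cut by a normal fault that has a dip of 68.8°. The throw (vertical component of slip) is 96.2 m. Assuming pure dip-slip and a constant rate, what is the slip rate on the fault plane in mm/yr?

0.670 mm/yr

dip-slip = throw / sin(dip) = 96.2 m / sin(68.8°) = 103.2 m
rate = 103.2 m / 154 ka = 0.000670 m/yr = 0.670 mm/yr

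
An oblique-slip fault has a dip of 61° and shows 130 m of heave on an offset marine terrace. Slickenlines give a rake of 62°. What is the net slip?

dip-slip = heave / cos(dip) = 130 / cos(61°) = 268.1 m
net slip = dip-slip / sin(rake) = 268.1 / sin(62°) = 304 m

304 m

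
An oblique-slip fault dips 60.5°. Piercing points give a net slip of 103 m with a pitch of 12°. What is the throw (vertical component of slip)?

18.6 m

dip-slip = net slip × sin(rake) = 103 m × sin(12°) = 21.41 m
throw = dip-slip × sin(dip) = 21.41 × sin(60.5°) = 18.6 m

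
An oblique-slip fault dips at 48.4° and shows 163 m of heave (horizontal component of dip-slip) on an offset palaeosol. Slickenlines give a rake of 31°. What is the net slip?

477 m

dip-slip = heave / cos(dip) = 163 / cos(48.4°) = 245.5 m
net slip = dip-slip / sin(rake) = 245.5 / sin(31°) = 477 m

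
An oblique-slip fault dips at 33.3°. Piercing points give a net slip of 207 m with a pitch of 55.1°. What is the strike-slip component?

strike-slip = net slip × cos(rake) = 207 m × cos(55.1°) = 118 m

118 m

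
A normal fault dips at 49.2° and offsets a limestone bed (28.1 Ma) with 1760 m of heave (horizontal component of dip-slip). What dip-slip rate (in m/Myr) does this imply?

dip-slip = heave / cos(dip) = 1760 m / cos(49.2°) = 2694 m
rate = 2694 m / 28.1 Ma = 0.0000959 m/yr = 95.9 m/Myr

95.9 m/Myr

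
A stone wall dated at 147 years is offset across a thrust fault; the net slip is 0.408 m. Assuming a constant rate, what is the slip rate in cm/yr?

rate = 0.408 m / 147 years = 0.00278 m/yr = 0.278 cm/yr

0.278 cm/yr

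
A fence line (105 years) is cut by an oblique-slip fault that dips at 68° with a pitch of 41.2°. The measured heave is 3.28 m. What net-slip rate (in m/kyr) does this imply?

dip-slip = heave / cos(dip) = 3.28 / cos(68°) = 8.756 m
net slip = dip-slip / sin(rake) = 8.756 / sin(41.2°) = 13.29 m
rate = 13.29 m / 105 years = 0.127 m/yr = 127 m/kyr

127 m/kyr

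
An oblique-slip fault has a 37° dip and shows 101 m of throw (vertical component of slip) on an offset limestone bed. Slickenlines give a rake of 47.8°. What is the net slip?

227 m

dip-slip = throw / sin(dip) = 101 / sin(37°) = 167.8 m
net slip = dip-slip / sin(rake) = 167.8 / sin(47.8°) = 227 m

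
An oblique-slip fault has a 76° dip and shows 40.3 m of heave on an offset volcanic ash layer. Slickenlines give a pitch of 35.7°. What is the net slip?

dip-slip = heave / cos(dip) = 40.3 / cos(76°) = 166.6 m
net slip = dip-slip / sin(rake) = 166.6 / sin(35.7°) = 285 m

285 m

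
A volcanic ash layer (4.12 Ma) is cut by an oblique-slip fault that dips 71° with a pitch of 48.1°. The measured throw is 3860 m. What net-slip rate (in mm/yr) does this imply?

1.33 mm/yr

dip-slip = throw / sin(dip) = 3860 / sin(71°) = 4082 m
net slip = dip-slip / sin(rake) = 4082 / sin(48.1°) = 5485 m
rate = 5485 m / 4.12 Ma = 0.00133 m/yr = 1.33 mm/yr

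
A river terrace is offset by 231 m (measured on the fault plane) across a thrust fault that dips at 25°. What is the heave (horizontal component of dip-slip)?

209 m

heave = dip-slip × cos(dip) = 231 m × cos(25°) = 209 m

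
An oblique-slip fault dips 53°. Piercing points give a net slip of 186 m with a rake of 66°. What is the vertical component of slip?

136 m

dip-slip = net slip × sin(rake) = 186 m × sin(66°) = 169.9 m
throw = dip-slip × sin(dip) = 169.9 × sin(53°) = 136 m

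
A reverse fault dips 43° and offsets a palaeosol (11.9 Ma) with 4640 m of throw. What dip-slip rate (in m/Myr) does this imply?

dip-slip = throw / sin(dip) = 4640 m / sin(43°) = 6804 m
rate = 6804 m / 11.9 Ma = 0.000572 m/yr = 572 m/Myr

572 m/Myr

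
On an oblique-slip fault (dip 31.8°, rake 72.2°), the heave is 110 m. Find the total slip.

dip-slip = heave / cos(dip) = 110 / cos(31.8°) = 129.4 m
net slip = dip-slip / sin(rake) = 129.4 / sin(72.2°) = 136 m

136 m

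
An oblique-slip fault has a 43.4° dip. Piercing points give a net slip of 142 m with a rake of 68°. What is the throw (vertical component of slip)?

90.5 m

dip-slip = net slip × sin(rake) = 142 m × sin(68°) = 131.7 m
throw = dip-slip × sin(dip) = 131.7 × sin(43.4°) = 90.5 m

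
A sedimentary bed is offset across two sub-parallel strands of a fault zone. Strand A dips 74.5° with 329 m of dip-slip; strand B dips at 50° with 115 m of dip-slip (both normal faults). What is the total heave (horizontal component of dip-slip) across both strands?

162 m

heave_A = 329 × cos(74.5°) = 87.92 m
heave_B = 115 × cos(50°) = 73.92 m
total = 87.92 + 73.92 = 162 m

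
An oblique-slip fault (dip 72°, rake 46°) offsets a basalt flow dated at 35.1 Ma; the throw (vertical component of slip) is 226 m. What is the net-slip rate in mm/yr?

dip-slip = throw / sin(dip) = 226 / sin(72°) = 237.6 m
net slip = dip-slip / sin(rake) = 237.6 / sin(46°) = 330.3 m
rate = 330.3 m / 35.1 Ma = 0.00000941 m/yr = 0.00941 mm/yr

0.00941 mm/yr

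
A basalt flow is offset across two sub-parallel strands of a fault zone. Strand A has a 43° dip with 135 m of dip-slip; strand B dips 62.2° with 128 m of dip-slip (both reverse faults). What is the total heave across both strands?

heave_A = 135 × cos(43°) = 98.73 m
heave_B = 128 × cos(62.2°) = 59.70 m
total = 98.73 + 59.70 = 158 m

158 m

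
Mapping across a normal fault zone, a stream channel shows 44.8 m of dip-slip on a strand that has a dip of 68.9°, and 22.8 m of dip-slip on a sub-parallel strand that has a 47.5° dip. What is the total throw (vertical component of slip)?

58.6 m

throw_A = 44.8 × sin(68.9°) = 41.80 m
throw_B = 22.8 × sin(47.5°) = 16.81 m
total = 41.80 + 16.81 = 58.6 m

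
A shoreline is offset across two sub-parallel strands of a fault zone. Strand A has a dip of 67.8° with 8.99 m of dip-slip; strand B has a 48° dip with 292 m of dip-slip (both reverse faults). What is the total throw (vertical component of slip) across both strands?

throw_A = 8.99 × sin(67.8°) = 8.324 m
throw_B = 292 × sin(48°) = 217 m
total = 8.324 + 217 = 225 m

225 m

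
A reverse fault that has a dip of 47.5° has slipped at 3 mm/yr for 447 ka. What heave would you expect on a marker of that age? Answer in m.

dip-slip = rate × time = 3 mm/yr × 447 ka = 1341 m
heave = dip-slip × cos(dip) = 1341 × cos(47.5°) = 906 m

906 m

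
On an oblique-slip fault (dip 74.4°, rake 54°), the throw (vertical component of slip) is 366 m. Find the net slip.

470 m

dip-slip = throw / sin(dip) = 366 / sin(74.4°) = 380 m
net slip = dip-slip / sin(rake) = 380 / sin(54°) = 470 m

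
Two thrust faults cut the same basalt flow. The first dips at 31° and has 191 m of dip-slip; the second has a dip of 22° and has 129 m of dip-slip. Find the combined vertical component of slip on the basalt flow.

throw_A = 191 × sin(31°) = 98.37 m
throw_B = 129 × sin(22°) = 48.32 m
total = 98.37 + 48.32 = 147 m

147 m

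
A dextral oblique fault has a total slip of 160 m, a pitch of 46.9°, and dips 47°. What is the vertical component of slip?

dip-slip = net slip × sin(rake) = 160 m × sin(46.9°) = 116.8 m
throw = dip-slip × sin(dip) = 116.8 × sin(47°) = 85.4 m

85.4 m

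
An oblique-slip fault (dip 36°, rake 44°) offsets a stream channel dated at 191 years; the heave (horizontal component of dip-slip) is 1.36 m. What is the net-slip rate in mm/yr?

dip-slip = heave / cos(dip) = 1.36 / cos(36°) = 1.681 m
net slip = dip-slip / sin(rake) = 1.681 / sin(44°) = 2.420 m
rate = 2.420 m / 191 years = 0.0127 m/yr = 12.7 mm/yr

12.7 mm/yr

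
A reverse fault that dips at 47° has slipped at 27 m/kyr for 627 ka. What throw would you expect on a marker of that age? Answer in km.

12.4 km

dip-slip = rate × time = 27 m/kyr × 627 ka = 16930 m
throw = dip-slip × sin(dip) = 16930 × sin(47°) = 12400 m = 12.4 km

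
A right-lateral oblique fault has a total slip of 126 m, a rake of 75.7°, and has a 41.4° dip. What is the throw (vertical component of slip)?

80.7 m

dip-slip = net slip × sin(rake) = 126 m × sin(75.7°) = 122.1 m
throw = dip-slip × sin(dip) = 122.1 × sin(41.4°) = 80.7 m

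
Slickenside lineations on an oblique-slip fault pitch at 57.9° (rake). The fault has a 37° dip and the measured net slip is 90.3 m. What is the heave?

dip-slip = net slip × sin(rake) = 90.3 m × sin(57.9°) = 76.50 m
heave = dip-slip × cos(dip) = 76.50 × cos(37°) = 61.1 m

61.1 m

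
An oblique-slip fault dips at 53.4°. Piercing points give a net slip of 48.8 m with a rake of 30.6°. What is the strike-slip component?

strike-slip = net slip × cos(rake) = 48.8 m × cos(30.6°) = 42 m

42 m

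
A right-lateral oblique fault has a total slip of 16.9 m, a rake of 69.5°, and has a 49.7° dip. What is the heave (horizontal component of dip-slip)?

dip-slip = net slip × sin(rake) = 16.9 m × sin(69.5°) = 15.83 m
heave = dip-slip × cos(dip) = 15.83 × cos(49.7°) = 10.2 m

10.2 m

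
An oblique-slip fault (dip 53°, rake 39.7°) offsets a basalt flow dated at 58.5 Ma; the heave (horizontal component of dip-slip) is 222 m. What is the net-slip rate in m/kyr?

0.00987 m/kyr

dip-slip = heave / cos(dip) = 222 / cos(53°) = 368.9 m
net slip = dip-slip / sin(rake) = 368.9 / sin(39.7°) = 577.5 m
rate = 577.5 m / 58.5 Ma = 0.00000987 m/yr = 0.00987 m/kyr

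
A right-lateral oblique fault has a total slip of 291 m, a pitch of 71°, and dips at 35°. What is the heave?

dip-slip = net slip × sin(rake) = 291 m × sin(71°) = 275.1 m
heave = dip-slip × cos(dip) = 275.1 × cos(35°) = 225 m

225 m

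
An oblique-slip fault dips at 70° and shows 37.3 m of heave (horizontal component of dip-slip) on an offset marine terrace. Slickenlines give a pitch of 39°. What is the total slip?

173 m

dip-slip = heave / cos(dip) = 37.3 / cos(70°) = 109.1 m
net slip = dip-slip / sin(rake) = 109.1 / sin(39°) = 173 m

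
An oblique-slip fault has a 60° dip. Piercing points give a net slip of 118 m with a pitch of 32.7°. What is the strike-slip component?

99.3 m

strike-slip = net slip × cos(rake) = 118 m × cos(32.7°) = 99.3 m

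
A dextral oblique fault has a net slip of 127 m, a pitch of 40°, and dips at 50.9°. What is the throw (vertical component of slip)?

dip-slip = net slip × sin(rake) = 127 m × sin(40°) = 81.63 m
throw = dip-slip × sin(dip) = 81.63 × sin(50.9°) = 63.4 m

63.4 m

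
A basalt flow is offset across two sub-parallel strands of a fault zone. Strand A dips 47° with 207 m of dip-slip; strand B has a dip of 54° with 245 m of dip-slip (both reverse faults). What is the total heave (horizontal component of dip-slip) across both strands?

285 m

heave_A = 207 × cos(47°) = 141.2 m
heave_B = 245 × cos(54°) = 144 m
total = 141.2 + 144 = 285 m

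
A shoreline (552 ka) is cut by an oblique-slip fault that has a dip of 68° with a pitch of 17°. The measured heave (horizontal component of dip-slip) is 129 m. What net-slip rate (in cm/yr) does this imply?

0.213 cm/yr

dip-slip = heave / cos(dip) = 129 / cos(68°) = 344.4 m
net slip = dip-slip / sin(rake) = 344.4 / sin(17°) = 1178 m
rate = 1178 m / 552 ka = 0.00213 m/yr = 0.213 cm/yr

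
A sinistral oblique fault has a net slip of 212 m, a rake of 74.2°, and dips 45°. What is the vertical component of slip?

dip-slip = net slip × sin(rake) = 212 m × sin(74.2°) = 204 m
throw = dip-slip × sin(dip) = 204 × sin(45°) = 144 m

144 m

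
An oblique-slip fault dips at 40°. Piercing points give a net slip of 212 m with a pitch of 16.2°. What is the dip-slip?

dip-slip = net slip × sin(rake) = 212 m × sin(16.2°) = 59.1 m

59.1 m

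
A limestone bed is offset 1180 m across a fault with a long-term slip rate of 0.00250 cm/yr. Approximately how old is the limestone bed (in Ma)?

age = offset / rate = 1180 m / (0.00250 cm/yr) = 4.72e+07 yr = 47.2 Ma

47.2 Ma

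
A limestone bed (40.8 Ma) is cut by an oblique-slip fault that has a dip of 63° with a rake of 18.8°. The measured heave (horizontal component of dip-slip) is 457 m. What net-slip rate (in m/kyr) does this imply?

0.0766 m/kyr

dip-slip = heave / cos(dip) = 457 / cos(63°) = 1007 m
net slip = dip-slip / sin(rake) = 1007 / sin(18.8°) = 3124 m
rate = 3124 m / 40.8 Ma = 0.0000766 m/yr = 0.0766 m/kyr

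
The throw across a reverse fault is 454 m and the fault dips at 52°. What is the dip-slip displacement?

576 m

dip-slip = throw / sin(dip) = 454 / sin(52°) = 576 m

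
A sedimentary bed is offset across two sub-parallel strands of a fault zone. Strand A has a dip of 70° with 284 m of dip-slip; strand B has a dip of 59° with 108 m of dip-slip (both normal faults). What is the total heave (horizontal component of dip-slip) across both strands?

153 m

heave_A = 284 × cos(70°) = 97.13 m
heave_B = 108 × cos(59°) = 55.62 m
total = 97.13 + 55.62 = 153 m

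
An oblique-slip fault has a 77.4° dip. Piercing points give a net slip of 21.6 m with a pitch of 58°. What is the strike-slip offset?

11.4 m

strike-slip = net slip × cos(rake) = 21.6 m × cos(58°) = 11.4 m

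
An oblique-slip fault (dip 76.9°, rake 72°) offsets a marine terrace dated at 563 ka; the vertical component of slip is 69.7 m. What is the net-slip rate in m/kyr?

dip-slip = throw / sin(dip) = 69.7 / sin(76.9°) = 71.56 m
net slip = dip-slip / sin(rake) = 71.56 / sin(72°) = 75.25 m
rate = 75.25 m / 563 ka = 0.000134 m/yr = 0.134 m/kyr

0.134 m/kyr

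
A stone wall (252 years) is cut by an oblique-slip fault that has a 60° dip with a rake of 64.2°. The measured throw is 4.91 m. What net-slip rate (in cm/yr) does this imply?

dip-slip = throw / sin(dip) = 4.91 / sin(60°) = 5.670 m
net slip = dip-slip / sin(rake) = 5.670 / sin(64.2°) = 6.297 m
rate = 6.297 m / 252 years = 0.0250 m/yr = 2.50 cm/yr

2.50 cm/yr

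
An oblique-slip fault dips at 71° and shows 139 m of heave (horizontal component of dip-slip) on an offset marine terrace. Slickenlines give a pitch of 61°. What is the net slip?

488 m

dip-slip = heave / cos(dip) = 139 / cos(71°) = 426.9 m
net slip = dip-slip / sin(rake) = 426.9 / sin(61°) = 488 m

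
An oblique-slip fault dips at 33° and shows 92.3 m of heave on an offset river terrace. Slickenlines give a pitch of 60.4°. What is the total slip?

dip-slip = heave / cos(dip) = 92.3 / cos(33°) = 110.1 m
net slip = dip-slip / sin(rake) = 110.1 / sin(60.4°) = 127 m

127 m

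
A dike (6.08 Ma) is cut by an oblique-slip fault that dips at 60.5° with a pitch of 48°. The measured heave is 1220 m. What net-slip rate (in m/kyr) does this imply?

0.548 m/kyr

dip-slip = heave / cos(dip) = 1220 / cos(60.5°) = 2478 m
net slip = dip-slip / sin(rake) = 2478 / sin(48°) = 3334 m
rate = 3334 m / 6.08 Ma = 0.000548 m/yr = 0.548 m/kyr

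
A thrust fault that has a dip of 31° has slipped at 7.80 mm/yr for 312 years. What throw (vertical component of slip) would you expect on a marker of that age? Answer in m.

1.25 m

dip-slip = rate × time = 7.80 mm/yr × 312 years = 2.434 m
throw = dip-slip × sin(dip) = 2.434 × sin(31°) = 1.25 m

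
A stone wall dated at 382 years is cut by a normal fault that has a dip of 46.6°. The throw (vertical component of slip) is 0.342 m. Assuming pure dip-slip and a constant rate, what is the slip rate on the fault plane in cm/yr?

0.123 cm/yr

dip-slip = throw / sin(dip) = 0.342 m / sin(46.6°) = 0.4707 m
rate = 0.4707 m / 382 years = 0.00123 m/yr = 0.123 cm/yr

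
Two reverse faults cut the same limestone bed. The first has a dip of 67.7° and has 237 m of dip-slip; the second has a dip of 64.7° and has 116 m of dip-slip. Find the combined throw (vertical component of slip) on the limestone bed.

324 m

throw_A = 237 × sin(67.7°) = 219.3 m
throw_B = 116 × sin(64.7°) = 104.9 m
total = 219.3 + 104.9 = 324 m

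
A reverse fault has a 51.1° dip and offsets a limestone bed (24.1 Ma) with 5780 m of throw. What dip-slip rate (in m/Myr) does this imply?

dip-slip = throw / sin(dip) = 5780 m / sin(51.1°) = 7427 m
rate = 7427 m / 24.1 Ma = 0.000308 m/yr = 308 m/Myr

308 m/Myr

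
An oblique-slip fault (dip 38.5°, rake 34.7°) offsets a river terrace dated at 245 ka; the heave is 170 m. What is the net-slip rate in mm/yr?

dip-slip = heave / cos(dip) = 170 / cos(38.5°) = 217.2 m
net slip = dip-slip / sin(rake) = 217.2 / sin(34.7°) = 381.6 m
rate = 381.6 m / 245 ka = 0.00156 m/yr = 1.56 mm/yr

1.56 mm/yr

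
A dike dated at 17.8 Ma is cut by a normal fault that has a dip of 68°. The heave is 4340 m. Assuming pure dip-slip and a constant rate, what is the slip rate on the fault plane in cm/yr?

0.0651 cm/yr

dip-slip = heave / cos(dip) = 4340 m / cos(68°) = 11590 m
rate = 11590 m / 17.8 Ma = 0.000651 m/yr = 0.0651 cm/yr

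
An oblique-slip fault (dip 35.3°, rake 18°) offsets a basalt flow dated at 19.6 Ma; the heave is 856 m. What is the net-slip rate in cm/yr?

0.0173 cm/yr

dip-slip = heave / cos(dip) = 856 / cos(35.3°) = 1049 m
net slip = dip-slip / sin(rake) = 1049 / sin(18°) = 3394 m
rate = 3394 m / 19.6 Ma = 0.000173 m/yr = 0.0173 cm/yr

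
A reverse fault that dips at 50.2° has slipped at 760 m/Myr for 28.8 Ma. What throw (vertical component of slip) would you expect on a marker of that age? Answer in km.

dip-slip = rate × time = 760 m/Myr × 28.8 Ma = 21890 m
throw = dip-slip × sin(dip) = 21890 × sin(50.2°) = 16800 m = 16.8 km

16.8 km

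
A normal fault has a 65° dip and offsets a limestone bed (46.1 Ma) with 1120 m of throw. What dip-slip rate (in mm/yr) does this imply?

dip-slip = throw / sin(dip) = 1120 m / sin(65°) = 1236 m
rate = 1236 m / 46.1 Ma = 0.0000268 m/yr = 0.0268 mm/yr

0.0268 mm/yr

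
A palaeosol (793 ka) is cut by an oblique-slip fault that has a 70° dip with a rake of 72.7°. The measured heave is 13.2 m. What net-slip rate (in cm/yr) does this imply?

0.00510 cm/yr

dip-slip = heave / cos(dip) = 13.2 / cos(70°) = 38.59 m
net slip = dip-slip / sin(rake) = 38.59 / sin(72.7°) = 40.42 m
rate = 40.42 m / 793 ka = 0.0000510 m/yr = 0.00510 cm/yr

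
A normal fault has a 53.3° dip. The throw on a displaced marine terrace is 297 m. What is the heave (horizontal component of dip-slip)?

heave = throw / tan(dip) = 297 / tan(53.3°) = 221 m

221 m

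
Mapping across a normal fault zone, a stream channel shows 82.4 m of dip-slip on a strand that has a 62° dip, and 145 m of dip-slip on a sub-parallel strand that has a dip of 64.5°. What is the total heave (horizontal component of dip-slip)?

heave_A = 82.4 × cos(62°) = 38.68 m
heave_B = 145 × cos(64.5°) = 62.42 m
total = 38.68 + 62.42 = 101 m

101 m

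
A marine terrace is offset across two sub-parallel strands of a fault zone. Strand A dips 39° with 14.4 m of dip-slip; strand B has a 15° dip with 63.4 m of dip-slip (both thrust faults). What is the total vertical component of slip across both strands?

throw_A = 14.4 × sin(39°) = 9.062 m
throw_B = 63.4 × sin(15°) = 16.41 m
total = 9.062 + 16.41 = 25.5 m

25.5 m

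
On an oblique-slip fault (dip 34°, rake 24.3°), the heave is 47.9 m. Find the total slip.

dip-slip = heave / cos(dip) = 47.9 / cos(34°) = 57.78 m
net slip = dip-slip / sin(rake) = 57.78 / sin(24.3°) = 140 m

140 m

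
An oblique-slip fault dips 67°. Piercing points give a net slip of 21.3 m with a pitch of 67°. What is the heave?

7.66 m

dip-slip = net slip × sin(rake) = 21.3 m × sin(67°) = 19.61 m
heave = dip-slip × cos(dip) = 19.61 × cos(67°) = 7.66 m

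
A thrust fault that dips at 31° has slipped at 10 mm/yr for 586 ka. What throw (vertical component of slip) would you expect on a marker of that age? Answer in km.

3.02 km

dip-slip = rate × time = 10 mm/yr × 586 ka = 5860 m
throw = dip-slip × sin(dip) = 5860 × sin(31°) = 3020 m = 3.02 km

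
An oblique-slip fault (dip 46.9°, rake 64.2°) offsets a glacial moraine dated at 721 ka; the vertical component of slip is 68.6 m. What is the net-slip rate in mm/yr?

dip-slip = throw / sin(dip) = 68.6 / sin(46.9°) = 93.95 m
net slip = dip-slip / sin(rake) = 93.95 / sin(64.2°) = 104.4 m
rate = 104.4 m / 721 ka = 0.000145 m/yr = 0.145 mm/yr

0.145 mm/yr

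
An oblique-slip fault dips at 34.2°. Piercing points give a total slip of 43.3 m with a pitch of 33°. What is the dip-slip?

dip-slip = net slip × sin(rake) = 43.3 m × sin(33°) = 23.6 m

23.6 m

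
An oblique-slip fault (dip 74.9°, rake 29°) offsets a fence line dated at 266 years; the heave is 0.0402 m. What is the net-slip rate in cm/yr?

dip-slip = heave / cos(dip) = 0.0402 / cos(74.9°) = 0.1543 m
net slip = dip-slip / sin(rake) = 0.1543 / sin(29°) = 0.3183 m
rate = 0.3183 m / 266 years = 0.00120 m/yr = 0.120 cm/yr

0.120 cm/yr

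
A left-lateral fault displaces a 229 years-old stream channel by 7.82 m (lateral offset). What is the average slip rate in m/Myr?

rate = 7.82 m / 229 years = 0.0341 m/yr = 34100 m/Myr

34100 m/Myr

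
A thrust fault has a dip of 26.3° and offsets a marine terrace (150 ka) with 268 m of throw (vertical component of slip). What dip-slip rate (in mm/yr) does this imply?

dip-slip = throw / sin(dip) = 268 m / sin(26.3°) = 604.9 m
rate = 604.9 m / 150 ka = 0.00403 m/yr = 4.03 mm/yr

4.03 mm/yr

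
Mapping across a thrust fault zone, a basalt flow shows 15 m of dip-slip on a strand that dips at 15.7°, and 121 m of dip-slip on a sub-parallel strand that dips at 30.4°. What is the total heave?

119 m

heave_A = 15 × cos(15.7°) = 14.44 m
heave_B = 121 × cos(30.4°) = 104.4 m
total = 14.44 + 104.4 = 119 m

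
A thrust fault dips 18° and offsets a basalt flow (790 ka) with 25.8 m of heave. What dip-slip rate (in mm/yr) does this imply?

dip-slip = heave / cos(dip) = 25.8 m / cos(18°) = 27.13 m
rate = 27.13 m / 790 ka = 0.0000343 m/yr = 0.0343 mm/yr

0.0343 mm/yr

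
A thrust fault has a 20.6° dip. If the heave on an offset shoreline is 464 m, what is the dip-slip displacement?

dip-slip = heave / cos(dip) = 464 / cos(20.6°) = 496 m

496 m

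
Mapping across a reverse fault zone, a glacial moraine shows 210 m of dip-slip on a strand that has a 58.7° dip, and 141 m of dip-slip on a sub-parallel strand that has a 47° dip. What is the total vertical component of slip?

throw_A = 210 × sin(58.7°) = 179.4 m
throw_B = 141 × sin(47°) = 103.1 m
total = 179.4 + 103.1 = 283 m

283 m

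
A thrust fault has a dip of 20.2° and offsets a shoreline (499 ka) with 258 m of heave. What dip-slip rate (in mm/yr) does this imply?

0.551 mm/yr

dip-slip = heave / cos(dip) = 258 m / cos(20.2°) = 274.9 m
rate = 274.9 m / 499 ka = 0.000551 m/yr = 0.551 mm/yr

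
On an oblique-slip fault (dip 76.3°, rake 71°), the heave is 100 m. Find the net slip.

447 m

dip-slip = heave / cos(dip) = 100 / cos(76.3°) = 422.2 m
net slip = dip-slip / sin(rake) = 422.2 / sin(71°) = 447 m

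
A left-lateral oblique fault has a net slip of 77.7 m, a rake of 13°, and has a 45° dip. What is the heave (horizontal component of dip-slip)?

dip-slip = net slip × sin(rake) = 77.7 m × sin(13°) = 17.48 m
heave = dip-slip × cos(dip) = 17.48 × cos(45°) = 12.4 m

12.4 m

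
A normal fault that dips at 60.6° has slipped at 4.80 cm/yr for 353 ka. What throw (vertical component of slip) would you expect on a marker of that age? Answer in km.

14.8 km

dip-slip = rate × time = 4.80 cm/yr × 353 ka = 16940 m
throw = dip-slip × sin(dip) = 16940 × sin(60.6°) = 14800 m = 14.8 km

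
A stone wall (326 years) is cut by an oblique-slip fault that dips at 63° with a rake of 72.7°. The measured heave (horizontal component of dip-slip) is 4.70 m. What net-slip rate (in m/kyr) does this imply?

33.3 m/kyr

dip-slip = heave / cos(dip) = 4.70 / cos(63°) = 10.35 m
net slip = dip-slip / sin(rake) = 10.35 / sin(72.7°) = 10.84 m
rate = 10.84 m / 326 years = 0.0333 m/yr = 33.3 m/kyr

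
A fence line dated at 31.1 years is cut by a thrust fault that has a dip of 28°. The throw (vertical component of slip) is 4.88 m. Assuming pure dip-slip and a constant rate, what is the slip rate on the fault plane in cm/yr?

33.4 cm/yr

dip-slip = throw / sin(dip) = 4.88 m / sin(28°) = 10.39 m
rate = 10.39 m / 31.1 years = 0.334 m/yr = 33.4 cm/yr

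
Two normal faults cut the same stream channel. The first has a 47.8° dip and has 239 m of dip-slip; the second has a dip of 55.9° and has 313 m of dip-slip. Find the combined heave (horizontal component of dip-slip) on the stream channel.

336 m

heave_A = 239 × cos(47.8°) = 160.5 m
heave_B = 313 × cos(55.9°) = 175.5 m
total = 160.5 + 175.5 = 336 m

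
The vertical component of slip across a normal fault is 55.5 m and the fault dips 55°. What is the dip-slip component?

dip-slip = throw / sin(dip) = 55.5 / sin(55°) = 67.8 m

67.8 m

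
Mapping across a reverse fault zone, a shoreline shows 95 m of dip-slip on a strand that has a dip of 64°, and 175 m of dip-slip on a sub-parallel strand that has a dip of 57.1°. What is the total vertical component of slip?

232 m

throw_A = 95 × sin(64°) = 85.39 m
throw_B = 175 × sin(57.1°) = 146.9 m
total = 85.39 + 146.9 = 232 m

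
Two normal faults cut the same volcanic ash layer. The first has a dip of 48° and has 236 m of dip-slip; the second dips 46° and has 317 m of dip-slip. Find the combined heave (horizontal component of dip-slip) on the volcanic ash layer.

heave_A = 236 × cos(48°) = 157.9 m
heave_B = 317 × cos(46°) = 220.2 m
total = 157.9 + 220.2 = 378 m

378 m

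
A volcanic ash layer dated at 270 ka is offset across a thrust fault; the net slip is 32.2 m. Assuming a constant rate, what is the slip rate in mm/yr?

0.119 mm/yr

rate = 32.2 m / 270 ka = 0.000119 m/yr = 0.119 mm/yr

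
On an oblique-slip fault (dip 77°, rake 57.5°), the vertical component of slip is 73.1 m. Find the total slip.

89 m

dip-slip = throw / sin(dip) = 73.1 / sin(77°) = 75.02 m
net slip = dip-slip / sin(rake) = 75.02 / sin(57.5°) = 89 m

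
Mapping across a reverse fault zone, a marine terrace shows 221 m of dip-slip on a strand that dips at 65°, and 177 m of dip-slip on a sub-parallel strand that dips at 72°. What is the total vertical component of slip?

throw_A = 221 × sin(65°) = 200.3 m
throw_B = 177 × sin(72°) = 168.3 m
total = 200.3 + 168.3 = 369 m

369 m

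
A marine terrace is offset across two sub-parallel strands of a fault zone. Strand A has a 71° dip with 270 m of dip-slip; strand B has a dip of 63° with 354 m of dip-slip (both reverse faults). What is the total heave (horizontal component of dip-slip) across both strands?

heave_A = 270 × cos(71°) = 87.90 m
heave_B = 354 × cos(63°) = 160.7 m
total = 87.90 + 160.7 = 249 m

249 m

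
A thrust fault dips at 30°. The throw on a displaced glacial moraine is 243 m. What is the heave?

heave = throw / tan(dip) = 243 / tan(30°) = 421 m

421 m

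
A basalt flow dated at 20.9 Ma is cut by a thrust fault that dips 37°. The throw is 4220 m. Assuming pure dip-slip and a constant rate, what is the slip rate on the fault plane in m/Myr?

336 m/Myr

dip-slip = throw / sin(dip) = 4220 m / sin(37°) = 7012 m
rate = 7012 m / 20.9 Ma = 0.000336 m/yr = 336 m/Myr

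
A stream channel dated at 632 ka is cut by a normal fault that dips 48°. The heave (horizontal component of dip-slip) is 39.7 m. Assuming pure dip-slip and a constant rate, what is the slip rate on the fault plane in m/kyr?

0.0939 m/kyr

dip-slip = heave / cos(dip) = 39.7 m / cos(48°) = 59.33 m
rate = 59.33 m / 632 ka = 0.0000939 m/yr = 0.0939 m/kyr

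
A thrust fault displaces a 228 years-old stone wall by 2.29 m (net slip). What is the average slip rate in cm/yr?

1 cm/yr

rate = 2.29 m / 228 years = 0.0100 m/yr = 1 cm/yr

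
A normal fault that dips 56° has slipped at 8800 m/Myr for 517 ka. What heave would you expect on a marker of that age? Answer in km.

dip-slip = rate × time = 8800 m/Myr × 517 ka = 4550 m
heave = dip-slip × cos(dip) = 4550 × cos(56°) = 2540 m = 2.54 km

2.54 km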